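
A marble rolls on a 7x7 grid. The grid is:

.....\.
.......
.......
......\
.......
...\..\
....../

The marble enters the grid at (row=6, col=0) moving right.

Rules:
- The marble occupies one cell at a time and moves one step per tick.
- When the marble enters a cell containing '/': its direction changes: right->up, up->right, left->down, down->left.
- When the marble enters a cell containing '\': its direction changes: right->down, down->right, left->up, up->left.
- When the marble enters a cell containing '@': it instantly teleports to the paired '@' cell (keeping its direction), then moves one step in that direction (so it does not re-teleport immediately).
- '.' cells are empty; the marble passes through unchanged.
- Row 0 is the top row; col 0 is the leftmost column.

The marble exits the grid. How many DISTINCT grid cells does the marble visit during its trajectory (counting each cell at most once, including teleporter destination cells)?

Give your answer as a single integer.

Answer: 16

Derivation:
Step 1: enter (6,0), '.' pass, move right to (6,1)
Step 2: enter (6,1), '.' pass, move right to (6,2)
Step 3: enter (6,2), '.' pass, move right to (6,3)
Step 4: enter (6,3), '.' pass, move right to (6,4)
Step 5: enter (6,4), '.' pass, move right to (6,5)
Step 6: enter (6,5), '.' pass, move right to (6,6)
Step 7: enter (6,6), '/' deflects right->up, move up to (5,6)
Step 8: enter (5,6), '\' deflects up->left, move left to (5,5)
Step 9: enter (5,5), '.' pass, move left to (5,4)
Step 10: enter (5,4), '.' pass, move left to (5,3)
Step 11: enter (5,3), '\' deflects left->up, move up to (4,3)
Step 12: enter (4,3), '.' pass, move up to (3,3)
Step 13: enter (3,3), '.' pass, move up to (2,3)
Step 14: enter (2,3), '.' pass, move up to (1,3)
Step 15: enter (1,3), '.' pass, move up to (0,3)
Step 16: enter (0,3), '.' pass, move up to (-1,3)
Step 17: at (-1,3) — EXIT via top edge, pos 3
Distinct cells visited: 16 (path length 16)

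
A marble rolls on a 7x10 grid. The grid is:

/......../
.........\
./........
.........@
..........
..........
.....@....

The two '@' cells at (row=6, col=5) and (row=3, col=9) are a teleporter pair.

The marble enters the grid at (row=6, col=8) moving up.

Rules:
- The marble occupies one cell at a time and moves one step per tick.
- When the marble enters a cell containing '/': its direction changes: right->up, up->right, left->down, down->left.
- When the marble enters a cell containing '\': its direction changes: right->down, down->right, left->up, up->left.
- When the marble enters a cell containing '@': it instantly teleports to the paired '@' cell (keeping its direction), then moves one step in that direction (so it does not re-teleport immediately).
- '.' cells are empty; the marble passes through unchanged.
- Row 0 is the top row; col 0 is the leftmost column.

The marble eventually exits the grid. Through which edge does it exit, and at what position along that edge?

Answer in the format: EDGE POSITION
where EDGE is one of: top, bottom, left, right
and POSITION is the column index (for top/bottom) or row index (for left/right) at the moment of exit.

Answer: top 8

Derivation:
Step 1: enter (6,8), '.' pass, move up to (5,8)
Step 2: enter (5,8), '.' pass, move up to (4,8)
Step 3: enter (4,8), '.' pass, move up to (3,8)
Step 4: enter (3,8), '.' pass, move up to (2,8)
Step 5: enter (2,8), '.' pass, move up to (1,8)
Step 6: enter (1,8), '.' pass, move up to (0,8)
Step 7: enter (0,8), '.' pass, move up to (-1,8)
Step 8: at (-1,8) — EXIT via top edge, pos 8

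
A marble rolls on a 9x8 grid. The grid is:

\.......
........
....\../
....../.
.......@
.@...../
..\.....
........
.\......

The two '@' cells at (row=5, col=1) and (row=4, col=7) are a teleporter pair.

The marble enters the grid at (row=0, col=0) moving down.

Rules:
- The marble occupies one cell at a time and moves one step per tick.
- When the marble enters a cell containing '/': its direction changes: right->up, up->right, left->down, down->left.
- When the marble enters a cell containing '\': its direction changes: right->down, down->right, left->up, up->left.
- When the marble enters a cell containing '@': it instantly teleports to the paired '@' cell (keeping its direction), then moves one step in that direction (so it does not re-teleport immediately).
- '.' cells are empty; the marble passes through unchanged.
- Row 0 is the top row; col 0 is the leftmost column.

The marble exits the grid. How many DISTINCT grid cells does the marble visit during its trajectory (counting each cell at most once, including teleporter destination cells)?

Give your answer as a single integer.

Answer: 8

Derivation:
Step 1: enter (0,0), '\' deflects down->right, move right to (0,1)
Step 2: enter (0,1), '.' pass, move right to (0,2)
Step 3: enter (0,2), '.' pass, move right to (0,3)
Step 4: enter (0,3), '.' pass, move right to (0,4)
Step 5: enter (0,4), '.' pass, move right to (0,5)
Step 6: enter (0,5), '.' pass, move right to (0,6)
Step 7: enter (0,6), '.' pass, move right to (0,7)
Step 8: enter (0,7), '.' pass, move right to (0,8)
Step 9: at (0,8) — EXIT via right edge, pos 0
Distinct cells visited: 8 (path length 8)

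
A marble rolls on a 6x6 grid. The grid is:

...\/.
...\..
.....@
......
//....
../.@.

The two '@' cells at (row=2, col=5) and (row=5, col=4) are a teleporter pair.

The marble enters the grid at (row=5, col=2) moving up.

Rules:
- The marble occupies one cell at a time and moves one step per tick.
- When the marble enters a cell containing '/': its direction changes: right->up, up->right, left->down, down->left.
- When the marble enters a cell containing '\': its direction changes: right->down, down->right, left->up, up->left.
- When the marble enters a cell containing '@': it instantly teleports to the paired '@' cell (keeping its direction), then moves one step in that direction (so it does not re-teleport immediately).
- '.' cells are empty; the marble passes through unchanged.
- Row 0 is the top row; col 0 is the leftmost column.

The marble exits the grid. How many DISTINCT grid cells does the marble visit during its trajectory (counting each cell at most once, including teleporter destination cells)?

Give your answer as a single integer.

Answer: 4

Derivation:
Step 1: enter (5,2), '/' deflects up->right, move right to (5,3)
Step 2: enter (5,3), '.' pass, move right to (5,4)
Step 3: enter (5,4), '@' teleport (5,4)->(2,5), also enter (2,5), move right to (2,6)
Step 4: at (2,6) — EXIT via right edge, pos 2
Distinct cells visited: 4 (path length 4)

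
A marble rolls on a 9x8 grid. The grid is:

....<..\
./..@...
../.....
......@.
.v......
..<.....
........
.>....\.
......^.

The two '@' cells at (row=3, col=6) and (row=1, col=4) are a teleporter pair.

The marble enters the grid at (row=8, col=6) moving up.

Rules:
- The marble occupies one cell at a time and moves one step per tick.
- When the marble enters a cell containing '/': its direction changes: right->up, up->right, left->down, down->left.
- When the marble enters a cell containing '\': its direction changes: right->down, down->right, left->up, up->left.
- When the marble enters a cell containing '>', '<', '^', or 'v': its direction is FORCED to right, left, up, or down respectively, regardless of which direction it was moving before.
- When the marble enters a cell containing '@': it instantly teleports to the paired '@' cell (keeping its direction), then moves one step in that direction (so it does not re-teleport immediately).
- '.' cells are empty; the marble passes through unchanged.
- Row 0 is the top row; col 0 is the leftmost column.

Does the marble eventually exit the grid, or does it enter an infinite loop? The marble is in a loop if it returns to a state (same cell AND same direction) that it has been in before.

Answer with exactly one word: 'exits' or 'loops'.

Step 1: enter (8,6), '^' forces up->up, move up to (7,6)
Step 2: enter (7,6), '\' deflects up->left, move left to (7,5)
Step 3: enter (7,5), '.' pass, move left to (7,4)
Step 4: enter (7,4), '.' pass, move left to (7,3)
Step 5: enter (7,3), '.' pass, move left to (7,2)
Step 6: enter (7,2), '.' pass, move left to (7,1)
Step 7: enter (7,1), '>' forces left->right, move right to (7,2)
Step 8: enter (7,2), '.' pass, move right to (7,3)
Step 9: enter (7,3), '.' pass, move right to (7,4)
Step 10: enter (7,4), '.' pass, move right to (7,5)
Step 11: enter (7,5), '.' pass, move right to (7,6)
Step 12: enter (7,6), '\' deflects right->down, move down to (8,6)
Step 13: enter (8,6), '^' forces down->up, move up to (7,6)
Step 14: at (7,6) dir=up — LOOP DETECTED (seen before)

Answer: loops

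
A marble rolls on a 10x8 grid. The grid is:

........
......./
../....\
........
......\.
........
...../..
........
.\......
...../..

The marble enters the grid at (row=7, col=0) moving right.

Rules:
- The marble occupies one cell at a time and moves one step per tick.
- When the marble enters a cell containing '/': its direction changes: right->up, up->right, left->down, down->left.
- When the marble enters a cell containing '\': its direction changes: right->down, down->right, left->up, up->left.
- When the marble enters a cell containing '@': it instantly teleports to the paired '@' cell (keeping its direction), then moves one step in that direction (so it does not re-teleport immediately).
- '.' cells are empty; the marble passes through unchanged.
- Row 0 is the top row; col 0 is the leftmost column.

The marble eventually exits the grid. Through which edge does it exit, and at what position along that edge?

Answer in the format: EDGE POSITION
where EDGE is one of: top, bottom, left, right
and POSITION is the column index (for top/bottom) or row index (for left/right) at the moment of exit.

Answer: right 7

Derivation:
Step 1: enter (7,0), '.' pass, move right to (7,1)
Step 2: enter (7,1), '.' pass, move right to (7,2)
Step 3: enter (7,2), '.' pass, move right to (7,3)
Step 4: enter (7,3), '.' pass, move right to (7,4)
Step 5: enter (7,4), '.' pass, move right to (7,5)
Step 6: enter (7,5), '.' pass, move right to (7,6)
Step 7: enter (7,6), '.' pass, move right to (7,7)
Step 8: enter (7,7), '.' pass, move right to (7,8)
Step 9: at (7,8) — EXIT via right edge, pos 7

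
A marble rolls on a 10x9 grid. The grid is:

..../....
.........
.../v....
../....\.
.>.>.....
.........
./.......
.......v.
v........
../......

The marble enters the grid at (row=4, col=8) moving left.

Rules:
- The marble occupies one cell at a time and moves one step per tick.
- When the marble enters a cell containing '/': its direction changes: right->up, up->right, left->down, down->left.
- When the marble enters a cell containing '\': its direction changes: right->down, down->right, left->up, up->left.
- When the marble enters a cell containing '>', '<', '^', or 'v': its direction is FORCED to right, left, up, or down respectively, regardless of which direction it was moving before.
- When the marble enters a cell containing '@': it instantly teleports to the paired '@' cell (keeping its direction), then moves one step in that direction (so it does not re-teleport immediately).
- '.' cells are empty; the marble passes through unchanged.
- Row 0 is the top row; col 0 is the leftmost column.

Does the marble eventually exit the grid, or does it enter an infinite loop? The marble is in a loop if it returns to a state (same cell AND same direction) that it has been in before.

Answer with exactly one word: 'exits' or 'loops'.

Answer: exits

Derivation:
Step 1: enter (4,8), '.' pass, move left to (4,7)
Step 2: enter (4,7), '.' pass, move left to (4,6)
Step 3: enter (4,6), '.' pass, move left to (4,5)
Step 4: enter (4,5), '.' pass, move left to (4,4)
Step 5: enter (4,4), '.' pass, move left to (4,3)
Step 6: enter (4,3), '>' forces left->right, move right to (4,4)
Step 7: enter (4,4), '.' pass, move right to (4,5)
Step 8: enter (4,5), '.' pass, move right to (4,6)
Step 9: enter (4,6), '.' pass, move right to (4,7)
Step 10: enter (4,7), '.' pass, move right to (4,8)
Step 11: enter (4,8), '.' pass, move right to (4,9)
Step 12: at (4,9) — EXIT via right edge, pos 4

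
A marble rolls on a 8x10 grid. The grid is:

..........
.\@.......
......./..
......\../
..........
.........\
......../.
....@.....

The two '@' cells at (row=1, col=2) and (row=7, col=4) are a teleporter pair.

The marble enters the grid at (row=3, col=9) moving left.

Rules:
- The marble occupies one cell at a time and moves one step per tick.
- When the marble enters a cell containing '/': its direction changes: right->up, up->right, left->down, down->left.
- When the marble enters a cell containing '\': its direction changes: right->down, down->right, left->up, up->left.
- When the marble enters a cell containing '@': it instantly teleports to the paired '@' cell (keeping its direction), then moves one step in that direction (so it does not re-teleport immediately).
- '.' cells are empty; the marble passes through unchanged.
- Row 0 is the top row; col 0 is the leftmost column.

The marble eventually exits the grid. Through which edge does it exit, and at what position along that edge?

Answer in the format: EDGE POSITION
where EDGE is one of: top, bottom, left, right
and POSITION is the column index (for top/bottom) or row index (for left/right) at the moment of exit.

Answer: right 5

Derivation:
Step 1: enter (3,9), '/' deflects left->down, move down to (4,9)
Step 2: enter (4,9), '.' pass, move down to (5,9)
Step 3: enter (5,9), '\' deflects down->right, move right to (5,10)
Step 4: at (5,10) — EXIT via right edge, pos 5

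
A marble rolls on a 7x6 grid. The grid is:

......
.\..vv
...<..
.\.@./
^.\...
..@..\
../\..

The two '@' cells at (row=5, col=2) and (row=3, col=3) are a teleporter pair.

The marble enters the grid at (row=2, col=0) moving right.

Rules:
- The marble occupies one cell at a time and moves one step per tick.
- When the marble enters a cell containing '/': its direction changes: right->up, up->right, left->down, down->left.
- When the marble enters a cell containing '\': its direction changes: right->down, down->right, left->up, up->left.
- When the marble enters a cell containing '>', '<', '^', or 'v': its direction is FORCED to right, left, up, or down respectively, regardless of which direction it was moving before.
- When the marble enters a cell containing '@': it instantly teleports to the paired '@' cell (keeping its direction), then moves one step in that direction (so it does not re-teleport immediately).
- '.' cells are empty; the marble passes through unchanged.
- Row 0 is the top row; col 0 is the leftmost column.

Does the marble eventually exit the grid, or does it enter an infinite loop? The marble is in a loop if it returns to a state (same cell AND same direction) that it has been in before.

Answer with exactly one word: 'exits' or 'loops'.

Answer: exits

Derivation:
Step 1: enter (2,0), '.' pass, move right to (2,1)
Step 2: enter (2,1), '.' pass, move right to (2,2)
Step 3: enter (2,2), '.' pass, move right to (2,3)
Step 4: enter (2,3), '<' forces right->left, move left to (2,2)
Step 5: enter (2,2), '.' pass, move left to (2,1)
Step 6: enter (2,1), '.' pass, move left to (2,0)
Step 7: enter (2,0), '.' pass, move left to (2,-1)
Step 8: at (2,-1) — EXIT via left edge, pos 2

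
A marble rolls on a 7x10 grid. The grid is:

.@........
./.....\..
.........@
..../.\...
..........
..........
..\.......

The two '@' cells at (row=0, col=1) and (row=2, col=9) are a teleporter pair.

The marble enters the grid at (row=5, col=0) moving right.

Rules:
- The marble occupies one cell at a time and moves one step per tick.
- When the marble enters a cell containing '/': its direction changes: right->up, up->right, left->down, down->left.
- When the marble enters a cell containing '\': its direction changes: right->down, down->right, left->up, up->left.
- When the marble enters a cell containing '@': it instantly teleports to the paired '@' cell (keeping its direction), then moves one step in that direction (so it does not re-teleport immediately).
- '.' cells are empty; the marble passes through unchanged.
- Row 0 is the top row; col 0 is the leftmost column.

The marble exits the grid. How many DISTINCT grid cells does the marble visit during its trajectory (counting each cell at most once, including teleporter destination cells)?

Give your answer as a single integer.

Answer: 10

Derivation:
Step 1: enter (5,0), '.' pass, move right to (5,1)
Step 2: enter (5,1), '.' pass, move right to (5,2)
Step 3: enter (5,2), '.' pass, move right to (5,3)
Step 4: enter (5,3), '.' pass, move right to (5,4)
Step 5: enter (5,4), '.' pass, move right to (5,5)
Step 6: enter (5,5), '.' pass, move right to (5,6)
Step 7: enter (5,6), '.' pass, move right to (5,7)
Step 8: enter (5,7), '.' pass, move right to (5,8)
Step 9: enter (5,8), '.' pass, move right to (5,9)
Step 10: enter (5,9), '.' pass, move right to (5,10)
Step 11: at (5,10) — EXIT via right edge, pos 5
Distinct cells visited: 10 (path length 10)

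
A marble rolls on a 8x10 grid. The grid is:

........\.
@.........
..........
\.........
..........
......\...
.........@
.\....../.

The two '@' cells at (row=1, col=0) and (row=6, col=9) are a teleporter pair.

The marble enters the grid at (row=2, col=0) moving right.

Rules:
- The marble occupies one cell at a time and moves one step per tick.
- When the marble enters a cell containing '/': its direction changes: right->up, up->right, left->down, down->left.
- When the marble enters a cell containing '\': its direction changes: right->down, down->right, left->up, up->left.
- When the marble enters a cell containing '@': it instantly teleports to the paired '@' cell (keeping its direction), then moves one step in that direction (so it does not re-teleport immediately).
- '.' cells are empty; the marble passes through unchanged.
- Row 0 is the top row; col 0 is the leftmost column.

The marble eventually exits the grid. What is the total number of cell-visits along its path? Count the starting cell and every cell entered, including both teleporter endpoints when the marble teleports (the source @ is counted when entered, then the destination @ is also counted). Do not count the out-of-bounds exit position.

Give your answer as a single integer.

Answer: 10

Derivation:
Step 1: enter (2,0), '.' pass, move right to (2,1)
Step 2: enter (2,1), '.' pass, move right to (2,2)
Step 3: enter (2,2), '.' pass, move right to (2,3)
Step 4: enter (2,3), '.' pass, move right to (2,4)
Step 5: enter (2,4), '.' pass, move right to (2,5)
Step 6: enter (2,5), '.' pass, move right to (2,6)
Step 7: enter (2,6), '.' pass, move right to (2,7)
Step 8: enter (2,7), '.' pass, move right to (2,8)
Step 9: enter (2,8), '.' pass, move right to (2,9)
Step 10: enter (2,9), '.' pass, move right to (2,10)
Step 11: at (2,10) — EXIT via right edge, pos 2
Path length (cell visits): 10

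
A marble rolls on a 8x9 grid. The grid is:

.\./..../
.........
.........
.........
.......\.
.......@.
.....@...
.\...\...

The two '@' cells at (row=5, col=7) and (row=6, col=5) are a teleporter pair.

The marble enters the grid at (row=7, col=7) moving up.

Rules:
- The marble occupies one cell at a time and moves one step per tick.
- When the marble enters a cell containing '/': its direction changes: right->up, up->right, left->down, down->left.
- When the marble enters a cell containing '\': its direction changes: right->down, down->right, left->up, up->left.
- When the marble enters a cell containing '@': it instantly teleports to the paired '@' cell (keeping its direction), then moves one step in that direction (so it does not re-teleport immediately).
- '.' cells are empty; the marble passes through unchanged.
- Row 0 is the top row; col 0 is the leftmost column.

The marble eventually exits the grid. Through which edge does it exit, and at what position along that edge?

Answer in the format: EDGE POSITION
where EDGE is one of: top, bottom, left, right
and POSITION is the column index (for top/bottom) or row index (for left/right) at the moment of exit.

Step 1: enter (7,7), '.' pass, move up to (6,7)
Step 2: enter (6,7), '.' pass, move up to (5,7)
Step 3: enter (5,7), '@' teleport (5,7)->(6,5), also enter (6,5), move up to (5,5)
Step 4: enter (5,5), '.' pass, move up to (4,5)
Step 5: enter (4,5), '.' pass, move up to (3,5)
Step 6: enter (3,5), '.' pass, move up to (2,5)
Step 7: enter (2,5), '.' pass, move up to (1,5)
Step 8: enter (1,5), '.' pass, move up to (0,5)
Step 9: enter (0,5), '.' pass, move up to (-1,5)
Step 10: at (-1,5) — EXIT via top edge, pos 5

Answer: top 5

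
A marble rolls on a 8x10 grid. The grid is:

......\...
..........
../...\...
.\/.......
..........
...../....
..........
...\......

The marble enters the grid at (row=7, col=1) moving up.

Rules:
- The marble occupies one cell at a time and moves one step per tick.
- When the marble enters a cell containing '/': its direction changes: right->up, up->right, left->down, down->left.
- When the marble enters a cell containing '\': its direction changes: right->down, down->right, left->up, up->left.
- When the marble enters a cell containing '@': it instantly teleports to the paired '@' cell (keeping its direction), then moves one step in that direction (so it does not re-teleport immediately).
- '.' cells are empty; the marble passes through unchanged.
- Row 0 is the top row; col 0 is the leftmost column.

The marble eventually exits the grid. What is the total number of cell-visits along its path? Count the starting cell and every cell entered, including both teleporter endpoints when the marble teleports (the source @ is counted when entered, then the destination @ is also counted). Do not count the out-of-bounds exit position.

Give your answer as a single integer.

Step 1: enter (7,1), '.' pass, move up to (6,1)
Step 2: enter (6,1), '.' pass, move up to (5,1)
Step 3: enter (5,1), '.' pass, move up to (4,1)
Step 4: enter (4,1), '.' pass, move up to (3,1)
Step 5: enter (3,1), '\' deflects up->left, move left to (3,0)
Step 6: enter (3,0), '.' pass, move left to (3,-1)
Step 7: at (3,-1) — EXIT via left edge, pos 3
Path length (cell visits): 6

Answer: 6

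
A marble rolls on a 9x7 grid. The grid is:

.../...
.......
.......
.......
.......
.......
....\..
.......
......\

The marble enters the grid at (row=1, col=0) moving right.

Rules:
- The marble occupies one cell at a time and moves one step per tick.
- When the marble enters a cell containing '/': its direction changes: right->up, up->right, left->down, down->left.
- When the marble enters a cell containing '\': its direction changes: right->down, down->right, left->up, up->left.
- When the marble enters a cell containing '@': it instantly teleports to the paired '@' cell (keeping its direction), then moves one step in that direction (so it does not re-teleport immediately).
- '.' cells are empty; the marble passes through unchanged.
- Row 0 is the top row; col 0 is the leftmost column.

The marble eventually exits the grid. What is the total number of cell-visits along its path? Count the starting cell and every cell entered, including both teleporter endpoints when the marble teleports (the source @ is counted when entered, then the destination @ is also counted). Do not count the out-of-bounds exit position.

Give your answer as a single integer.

Answer: 7

Derivation:
Step 1: enter (1,0), '.' pass, move right to (1,1)
Step 2: enter (1,1), '.' pass, move right to (1,2)
Step 3: enter (1,2), '.' pass, move right to (1,3)
Step 4: enter (1,3), '.' pass, move right to (1,4)
Step 5: enter (1,4), '.' pass, move right to (1,5)
Step 6: enter (1,5), '.' pass, move right to (1,6)
Step 7: enter (1,6), '.' pass, move right to (1,7)
Step 8: at (1,7) — EXIT via right edge, pos 1
Path length (cell visits): 7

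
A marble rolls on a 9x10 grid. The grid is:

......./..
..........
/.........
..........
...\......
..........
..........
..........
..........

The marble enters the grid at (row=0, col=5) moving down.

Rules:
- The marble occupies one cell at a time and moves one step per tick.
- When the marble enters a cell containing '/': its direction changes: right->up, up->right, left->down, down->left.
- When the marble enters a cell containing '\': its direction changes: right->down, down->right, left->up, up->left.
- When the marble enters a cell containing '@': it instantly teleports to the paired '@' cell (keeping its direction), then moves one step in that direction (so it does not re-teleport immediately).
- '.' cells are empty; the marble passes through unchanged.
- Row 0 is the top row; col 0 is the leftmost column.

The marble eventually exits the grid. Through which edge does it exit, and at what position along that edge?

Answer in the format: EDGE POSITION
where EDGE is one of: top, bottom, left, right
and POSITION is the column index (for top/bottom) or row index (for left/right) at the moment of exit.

Answer: bottom 5

Derivation:
Step 1: enter (0,5), '.' pass, move down to (1,5)
Step 2: enter (1,5), '.' pass, move down to (2,5)
Step 3: enter (2,5), '.' pass, move down to (3,5)
Step 4: enter (3,5), '.' pass, move down to (4,5)
Step 5: enter (4,5), '.' pass, move down to (5,5)
Step 6: enter (5,5), '.' pass, move down to (6,5)
Step 7: enter (6,5), '.' pass, move down to (7,5)
Step 8: enter (7,5), '.' pass, move down to (8,5)
Step 9: enter (8,5), '.' pass, move down to (9,5)
Step 10: at (9,5) — EXIT via bottom edge, pos 5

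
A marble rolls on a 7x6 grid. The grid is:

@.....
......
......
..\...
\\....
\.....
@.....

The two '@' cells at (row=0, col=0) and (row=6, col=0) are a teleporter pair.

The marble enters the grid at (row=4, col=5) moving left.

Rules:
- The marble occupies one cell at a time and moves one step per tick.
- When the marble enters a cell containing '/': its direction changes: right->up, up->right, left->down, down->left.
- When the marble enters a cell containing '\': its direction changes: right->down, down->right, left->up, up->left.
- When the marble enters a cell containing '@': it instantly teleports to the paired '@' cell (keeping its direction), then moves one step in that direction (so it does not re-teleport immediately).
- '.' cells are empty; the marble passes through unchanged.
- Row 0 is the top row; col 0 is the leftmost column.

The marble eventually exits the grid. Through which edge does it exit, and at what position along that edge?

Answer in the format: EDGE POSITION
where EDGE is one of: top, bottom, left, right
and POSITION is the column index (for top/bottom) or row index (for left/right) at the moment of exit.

Step 1: enter (4,5), '.' pass, move left to (4,4)
Step 2: enter (4,4), '.' pass, move left to (4,3)
Step 3: enter (4,3), '.' pass, move left to (4,2)
Step 4: enter (4,2), '.' pass, move left to (4,1)
Step 5: enter (4,1), '\' deflects left->up, move up to (3,1)
Step 6: enter (3,1), '.' pass, move up to (2,1)
Step 7: enter (2,1), '.' pass, move up to (1,1)
Step 8: enter (1,1), '.' pass, move up to (0,1)
Step 9: enter (0,1), '.' pass, move up to (-1,1)
Step 10: at (-1,1) — EXIT via top edge, pos 1

Answer: top 1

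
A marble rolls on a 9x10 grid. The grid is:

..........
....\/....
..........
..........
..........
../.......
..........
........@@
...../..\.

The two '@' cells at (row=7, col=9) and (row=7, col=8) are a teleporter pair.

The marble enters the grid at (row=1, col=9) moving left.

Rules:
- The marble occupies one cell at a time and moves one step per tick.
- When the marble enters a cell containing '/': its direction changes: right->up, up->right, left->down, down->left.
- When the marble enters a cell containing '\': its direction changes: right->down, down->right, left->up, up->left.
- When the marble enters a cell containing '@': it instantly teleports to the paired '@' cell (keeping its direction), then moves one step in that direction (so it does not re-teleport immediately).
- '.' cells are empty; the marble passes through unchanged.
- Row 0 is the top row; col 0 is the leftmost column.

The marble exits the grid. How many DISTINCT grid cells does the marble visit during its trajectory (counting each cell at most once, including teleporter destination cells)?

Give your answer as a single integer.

Step 1: enter (1,9), '.' pass, move left to (1,8)
Step 2: enter (1,8), '.' pass, move left to (1,7)
Step 3: enter (1,7), '.' pass, move left to (1,6)
Step 4: enter (1,6), '.' pass, move left to (1,5)
Step 5: enter (1,5), '/' deflects left->down, move down to (2,5)
Step 6: enter (2,5), '.' pass, move down to (3,5)
Step 7: enter (3,5), '.' pass, move down to (4,5)
Step 8: enter (4,5), '.' pass, move down to (5,5)
Step 9: enter (5,5), '.' pass, move down to (6,5)
Step 10: enter (6,5), '.' pass, move down to (7,5)
Step 11: enter (7,5), '.' pass, move down to (8,5)
Step 12: enter (8,5), '/' deflects down->left, move left to (8,4)
Step 13: enter (8,4), '.' pass, move left to (8,3)
Step 14: enter (8,3), '.' pass, move left to (8,2)
Step 15: enter (8,2), '.' pass, move left to (8,1)
Step 16: enter (8,1), '.' pass, move left to (8,0)
Step 17: enter (8,0), '.' pass, move left to (8,-1)
Step 18: at (8,-1) — EXIT via left edge, pos 8
Distinct cells visited: 17 (path length 17)

Answer: 17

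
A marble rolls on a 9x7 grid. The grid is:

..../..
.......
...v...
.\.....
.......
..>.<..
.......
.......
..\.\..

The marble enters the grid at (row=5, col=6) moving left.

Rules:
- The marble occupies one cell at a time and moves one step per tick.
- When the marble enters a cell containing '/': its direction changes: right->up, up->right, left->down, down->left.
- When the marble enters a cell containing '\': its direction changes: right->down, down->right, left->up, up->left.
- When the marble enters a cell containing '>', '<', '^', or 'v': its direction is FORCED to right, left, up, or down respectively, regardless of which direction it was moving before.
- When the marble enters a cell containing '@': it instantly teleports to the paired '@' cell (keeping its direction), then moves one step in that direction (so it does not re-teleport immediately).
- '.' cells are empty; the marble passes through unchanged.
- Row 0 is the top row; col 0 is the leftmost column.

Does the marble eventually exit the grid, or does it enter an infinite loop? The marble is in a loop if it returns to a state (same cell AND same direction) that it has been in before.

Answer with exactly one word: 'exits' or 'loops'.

Answer: loops

Derivation:
Step 1: enter (5,6), '.' pass, move left to (5,5)
Step 2: enter (5,5), '.' pass, move left to (5,4)
Step 3: enter (5,4), '<' forces left->left, move left to (5,3)
Step 4: enter (5,3), '.' pass, move left to (5,2)
Step 5: enter (5,2), '>' forces left->right, move right to (5,3)
Step 6: enter (5,3), '.' pass, move right to (5,4)
Step 7: enter (5,4), '<' forces right->left, move left to (5,3)
Step 8: at (5,3) dir=left — LOOP DETECTED (seen before)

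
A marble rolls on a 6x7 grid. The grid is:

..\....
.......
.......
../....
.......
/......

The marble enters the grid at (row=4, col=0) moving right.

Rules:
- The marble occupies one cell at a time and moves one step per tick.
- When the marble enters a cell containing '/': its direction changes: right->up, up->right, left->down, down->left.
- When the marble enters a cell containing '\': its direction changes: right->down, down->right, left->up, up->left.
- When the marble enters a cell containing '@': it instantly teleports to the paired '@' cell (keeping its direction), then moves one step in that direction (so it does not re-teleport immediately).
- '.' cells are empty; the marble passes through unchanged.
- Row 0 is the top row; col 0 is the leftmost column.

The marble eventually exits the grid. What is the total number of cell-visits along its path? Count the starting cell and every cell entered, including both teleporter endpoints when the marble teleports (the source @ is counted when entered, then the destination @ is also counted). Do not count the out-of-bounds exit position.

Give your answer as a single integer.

Step 1: enter (4,0), '.' pass, move right to (4,1)
Step 2: enter (4,1), '.' pass, move right to (4,2)
Step 3: enter (4,2), '.' pass, move right to (4,3)
Step 4: enter (4,3), '.' pass, move right to (4,4)
Step 5: enter (4,4), '.' pass, move right to (4,5)
Step 6: enter (4,5), '.' pass, move right to (4,6)
Step 7: enter (4,6), '.' pass, move right to (4,7)
Step 8: at (4,7) — EXIT via right edge, pos 4
Path length (cell visits): 7

Answer: 7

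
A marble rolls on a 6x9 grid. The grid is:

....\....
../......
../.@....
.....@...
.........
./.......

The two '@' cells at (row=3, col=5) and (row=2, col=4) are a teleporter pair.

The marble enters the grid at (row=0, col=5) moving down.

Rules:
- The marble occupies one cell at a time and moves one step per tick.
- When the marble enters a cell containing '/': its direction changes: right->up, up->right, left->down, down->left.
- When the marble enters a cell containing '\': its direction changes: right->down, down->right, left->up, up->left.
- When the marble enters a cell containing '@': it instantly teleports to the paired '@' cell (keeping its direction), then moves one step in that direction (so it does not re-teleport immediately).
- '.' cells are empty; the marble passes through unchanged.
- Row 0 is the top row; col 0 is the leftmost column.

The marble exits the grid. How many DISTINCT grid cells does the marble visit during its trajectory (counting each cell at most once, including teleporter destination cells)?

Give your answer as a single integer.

Answer: 8

Derivation:
Step 1: enter (0,5), '.' pass, move down to (1,5)
Step 2: enter (1,5), '.' pass, move down to (2,5)
Step 3: enter (2,5), '.' pass, move down to (3,5)
Step 4: enter (3,5), '@' teleport (3,5)->(2,4), also enter (2,4), move down to (3,4)
Step 5: enter (3,4), '.' pass, move down to (4,4)
Step 6: enter (4,4), '.' pass, move down to (5,4)
Step 7: enter (5,4), '.' pass, move down to (6,4)
Step 8: at (6,4) — EXIT via bottom edge, pos 4
Distinct cells visited: 8 (path length 8)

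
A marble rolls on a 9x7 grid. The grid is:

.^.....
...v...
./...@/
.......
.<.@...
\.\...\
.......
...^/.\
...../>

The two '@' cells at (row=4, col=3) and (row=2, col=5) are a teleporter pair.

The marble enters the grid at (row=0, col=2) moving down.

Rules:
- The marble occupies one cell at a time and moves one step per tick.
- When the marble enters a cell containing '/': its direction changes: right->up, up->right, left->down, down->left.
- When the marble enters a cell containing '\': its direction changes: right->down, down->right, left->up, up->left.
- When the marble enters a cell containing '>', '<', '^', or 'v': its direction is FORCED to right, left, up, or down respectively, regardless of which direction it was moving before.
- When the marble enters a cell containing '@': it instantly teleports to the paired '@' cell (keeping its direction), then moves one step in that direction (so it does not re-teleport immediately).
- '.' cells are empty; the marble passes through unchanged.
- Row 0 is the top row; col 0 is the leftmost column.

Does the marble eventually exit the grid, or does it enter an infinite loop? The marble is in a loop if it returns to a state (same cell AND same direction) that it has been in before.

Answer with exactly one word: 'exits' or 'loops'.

Answer: exits

Derivation:
Step 1: enter (0,2), '.' pass, move down to (1,2)
Step 2: enter (1,2), '.' pass, move down to (2,2)
Step 3: enter (2,2), '.' pass, move down to (3,2)
Step 4: enter (3,2), '.' pass, move down to (4,2)
Step 5: enter (4,2), '.' pass, move down to (5,2)
Step 6: enter (5,2), '\' deflects down->right, move right to (5,3)
Step 7: enter (5,3), '.' pass, move right to (5,4)
Step 8: enter (5,4), '.' pass, move right to (5,5)
Step 9: enter (5,5), '.' pass, move right to (5,6)
Step 10: enter (5,6), '\' deflects right->down, move down to (6,6)
Step 11: enter (6,6), '.' pass, move down to (7,6)
Step 12: enter (7,6), '\' deflects down->right, move right to (7,7)
Step 13: at (7,7) — EXIT via right edge, pos 7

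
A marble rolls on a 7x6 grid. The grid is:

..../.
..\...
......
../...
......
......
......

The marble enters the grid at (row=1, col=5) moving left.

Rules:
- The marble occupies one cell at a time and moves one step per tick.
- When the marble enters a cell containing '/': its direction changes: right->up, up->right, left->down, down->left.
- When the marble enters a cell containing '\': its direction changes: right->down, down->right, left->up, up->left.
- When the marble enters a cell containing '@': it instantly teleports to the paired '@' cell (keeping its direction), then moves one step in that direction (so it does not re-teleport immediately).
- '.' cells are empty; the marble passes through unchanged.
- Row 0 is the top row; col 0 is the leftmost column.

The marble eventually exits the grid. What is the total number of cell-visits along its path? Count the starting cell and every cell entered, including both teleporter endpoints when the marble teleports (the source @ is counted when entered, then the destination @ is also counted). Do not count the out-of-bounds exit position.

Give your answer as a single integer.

Answer: 5

Derivation:
Step 1: enter (1,5), '.' pass, move left to (1,4)
Step 2: enter (1,4), '.' pass, move left to (1,3)
Step 3: enter (1,3), '.' pass, move left to (1,2)
Step 4: enter (1,2), '\' deflects left->up, move up to (0,2)
Step 5: enter (0,2), '.' pass, move up to (-1,2)
Step 6: at (-1,2) — EXIT via top edge, pos 2
Path length (cell visits): 5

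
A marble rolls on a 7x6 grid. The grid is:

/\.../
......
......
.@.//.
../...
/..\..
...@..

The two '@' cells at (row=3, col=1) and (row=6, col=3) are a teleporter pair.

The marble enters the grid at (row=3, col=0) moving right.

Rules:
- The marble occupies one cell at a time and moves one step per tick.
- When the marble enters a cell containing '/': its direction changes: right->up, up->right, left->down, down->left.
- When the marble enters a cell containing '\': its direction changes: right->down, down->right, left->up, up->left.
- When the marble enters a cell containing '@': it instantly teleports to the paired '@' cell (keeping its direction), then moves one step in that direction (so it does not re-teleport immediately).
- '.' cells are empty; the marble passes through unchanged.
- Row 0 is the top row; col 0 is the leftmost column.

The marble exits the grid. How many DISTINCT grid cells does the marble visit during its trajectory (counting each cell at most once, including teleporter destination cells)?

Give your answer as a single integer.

Step 1: enter (3,0), '.' pass, move right to (3,1)
Step 2: enter (3,1), '@' teleport (3,1)->(6,3), also enter (6,3), move right to (6,4)
Step 3: enter (6,4), '.' pass, move right to (6,5)
Step 4: enter (6,5), '.' pass, move right to (6,6)
Step 5: at (6,6) — EXIT via right edge, pos 6
Distinct cells visited: 5 (path length 5)

Answer: 5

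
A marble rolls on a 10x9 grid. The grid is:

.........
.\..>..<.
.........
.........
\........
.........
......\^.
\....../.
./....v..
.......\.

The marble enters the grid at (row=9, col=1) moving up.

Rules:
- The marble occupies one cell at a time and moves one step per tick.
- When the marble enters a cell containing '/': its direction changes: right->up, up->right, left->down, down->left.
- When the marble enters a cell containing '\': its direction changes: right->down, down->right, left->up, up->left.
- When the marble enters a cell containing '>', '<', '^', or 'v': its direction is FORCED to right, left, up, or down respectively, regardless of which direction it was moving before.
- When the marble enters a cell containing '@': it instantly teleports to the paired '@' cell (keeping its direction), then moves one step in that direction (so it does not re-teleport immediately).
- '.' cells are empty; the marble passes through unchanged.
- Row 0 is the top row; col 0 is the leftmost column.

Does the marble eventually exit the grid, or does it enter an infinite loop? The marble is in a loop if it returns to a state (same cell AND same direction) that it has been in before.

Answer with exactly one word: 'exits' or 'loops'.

Answer: exits

Derivation:
Step 1: enter (9,1), '.' pass, move up to (8,1)
Step 2: enter (8,1), '/' deflects up->right, move right to (8,2)
Step 3: enter (8,2), '.' pass, move right to (8,3)
Step 4: enter (8,3), '.' pass, move right to (8,4)
Step 5: enter (8,4), '.' pass, move right to (8,5)
Step 6: enter (8,5), '.' pass, move right to (8,6)
Step 7: enter (8,6), 'v' forces right->down, move down to (9,6)
Step 8: enter (9,6), '.' pass, move down to (10,6)
Step 9: at (10,6) — EXIT via bottom edge, pos 6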